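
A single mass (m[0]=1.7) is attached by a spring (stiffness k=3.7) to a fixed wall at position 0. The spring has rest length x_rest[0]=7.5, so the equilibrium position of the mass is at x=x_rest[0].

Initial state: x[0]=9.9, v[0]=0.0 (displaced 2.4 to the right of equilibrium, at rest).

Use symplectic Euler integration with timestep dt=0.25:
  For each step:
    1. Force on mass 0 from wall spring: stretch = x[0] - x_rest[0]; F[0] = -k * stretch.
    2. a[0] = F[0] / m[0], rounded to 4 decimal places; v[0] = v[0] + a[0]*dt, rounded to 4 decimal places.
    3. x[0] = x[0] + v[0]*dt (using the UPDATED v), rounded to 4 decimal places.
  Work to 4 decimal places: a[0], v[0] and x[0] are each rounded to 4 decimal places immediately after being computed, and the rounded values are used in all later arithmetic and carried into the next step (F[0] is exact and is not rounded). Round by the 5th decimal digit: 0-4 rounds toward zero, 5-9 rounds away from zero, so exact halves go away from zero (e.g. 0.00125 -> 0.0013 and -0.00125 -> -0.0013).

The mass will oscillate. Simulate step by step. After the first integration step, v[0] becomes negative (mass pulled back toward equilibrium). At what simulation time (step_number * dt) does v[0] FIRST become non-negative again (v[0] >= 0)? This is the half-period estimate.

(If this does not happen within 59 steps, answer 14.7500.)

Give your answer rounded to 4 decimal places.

Step 0: x=[9.9000] v=[0.0000]
Step 1: x=[9.5735] v=[-1.3059]
Step 2: x=[8.9650] v=[-2.4341]
Step 3: x=[8.1572] v=[-3.2312]
Step 4: x=[7.2600] v=[-3.5888]
Step 5: x=[6.3955] v=[-3.4582]
Step 6: x=[5.6812] v=[-2.8572]
Step 7: x=[5.2143] v=[-1.8676]
Step 8: x=[5.0583] v=[-0.6239]
Step 9: x=[5.2345] v=[0.7047]
First v>=0 after going negative at step 9, time=2.2500

Answer: 2.2500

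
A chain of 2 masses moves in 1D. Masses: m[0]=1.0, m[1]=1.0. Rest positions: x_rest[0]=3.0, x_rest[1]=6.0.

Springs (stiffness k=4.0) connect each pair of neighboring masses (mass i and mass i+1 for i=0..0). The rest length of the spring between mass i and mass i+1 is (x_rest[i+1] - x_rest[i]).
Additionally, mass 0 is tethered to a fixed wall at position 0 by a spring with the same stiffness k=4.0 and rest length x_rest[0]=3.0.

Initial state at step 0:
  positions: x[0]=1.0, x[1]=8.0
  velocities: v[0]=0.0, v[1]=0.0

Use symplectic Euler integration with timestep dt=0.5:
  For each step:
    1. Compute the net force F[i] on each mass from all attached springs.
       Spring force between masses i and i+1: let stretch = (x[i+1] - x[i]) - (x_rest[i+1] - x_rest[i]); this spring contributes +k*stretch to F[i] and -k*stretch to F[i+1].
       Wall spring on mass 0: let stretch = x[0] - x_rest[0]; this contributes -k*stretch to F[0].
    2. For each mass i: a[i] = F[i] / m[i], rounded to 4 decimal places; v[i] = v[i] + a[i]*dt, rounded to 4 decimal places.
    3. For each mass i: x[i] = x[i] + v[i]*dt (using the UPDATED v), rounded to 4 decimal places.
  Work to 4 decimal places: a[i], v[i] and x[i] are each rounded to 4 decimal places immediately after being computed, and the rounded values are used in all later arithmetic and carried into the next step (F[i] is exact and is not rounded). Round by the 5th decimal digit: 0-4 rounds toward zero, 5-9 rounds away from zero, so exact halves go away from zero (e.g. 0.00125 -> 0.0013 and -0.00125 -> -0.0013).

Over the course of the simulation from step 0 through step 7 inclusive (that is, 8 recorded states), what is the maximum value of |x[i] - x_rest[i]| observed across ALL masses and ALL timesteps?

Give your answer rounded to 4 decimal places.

Step 0: x=[1.0000 8.0000] v=[0.0000 0.0000]
Step 1: x=[7.0000 4.0000] v=[12.0000 -8.0000]
Step 2: x=[3.0000 6.0000] v=[-8.0000 4.0000]
Step 3: x=[-1.0000 8.0000] v=[-8.0000 4.0000]
Step 4: x=[5.0000 4.0000] v=[12.0000 -8.0000]
Step 5: x=[5.0000 4.0000] v=[0.0000 0.0000]
Step 6: x=[-1.0000 8.0000] v=[-12.0000 8.0000]
Step 7: x=[3.0000 6.0000] v=[8.0000 -4.0000]
Max displacement = 4.0000

Answer: 4.0000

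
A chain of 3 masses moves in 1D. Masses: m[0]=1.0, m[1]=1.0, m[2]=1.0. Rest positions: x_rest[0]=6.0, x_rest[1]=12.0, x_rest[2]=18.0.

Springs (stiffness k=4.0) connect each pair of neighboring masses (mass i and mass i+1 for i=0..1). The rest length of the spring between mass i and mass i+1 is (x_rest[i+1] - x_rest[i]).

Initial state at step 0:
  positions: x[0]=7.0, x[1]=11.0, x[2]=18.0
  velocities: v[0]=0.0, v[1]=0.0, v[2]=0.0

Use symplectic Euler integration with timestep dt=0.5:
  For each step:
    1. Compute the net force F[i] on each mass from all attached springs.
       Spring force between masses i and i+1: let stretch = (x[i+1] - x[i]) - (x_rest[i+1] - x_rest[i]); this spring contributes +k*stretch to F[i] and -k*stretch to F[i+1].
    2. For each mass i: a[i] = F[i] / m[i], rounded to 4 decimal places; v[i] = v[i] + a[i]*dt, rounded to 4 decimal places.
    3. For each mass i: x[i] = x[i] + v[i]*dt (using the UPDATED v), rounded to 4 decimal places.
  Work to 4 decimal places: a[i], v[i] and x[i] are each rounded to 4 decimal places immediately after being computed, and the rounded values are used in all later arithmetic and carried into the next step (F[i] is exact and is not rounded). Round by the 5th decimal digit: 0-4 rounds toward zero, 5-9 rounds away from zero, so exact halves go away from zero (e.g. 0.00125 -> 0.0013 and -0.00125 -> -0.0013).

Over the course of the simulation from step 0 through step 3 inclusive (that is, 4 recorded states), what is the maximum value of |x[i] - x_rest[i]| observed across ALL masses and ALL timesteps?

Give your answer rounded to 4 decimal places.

Answer: 2.0000

Derivation:
Step 0: x=[7.0000 11.0000 18.0000] v=[0.0000 0.0000 0.0000]
Step 1: x=[5.0000 14.0000 17.0000] v=[-4.0000 6.0000 -2.0000]
Step 2: x=[6.0000 11.0000 19.0000] v=[2.0000 -6.0000 4.0000]
Step 3: x=[6.0000 11.0000 19.0000] v=[0.0000 0.0000 0.0000]
Max displacement = 2.0000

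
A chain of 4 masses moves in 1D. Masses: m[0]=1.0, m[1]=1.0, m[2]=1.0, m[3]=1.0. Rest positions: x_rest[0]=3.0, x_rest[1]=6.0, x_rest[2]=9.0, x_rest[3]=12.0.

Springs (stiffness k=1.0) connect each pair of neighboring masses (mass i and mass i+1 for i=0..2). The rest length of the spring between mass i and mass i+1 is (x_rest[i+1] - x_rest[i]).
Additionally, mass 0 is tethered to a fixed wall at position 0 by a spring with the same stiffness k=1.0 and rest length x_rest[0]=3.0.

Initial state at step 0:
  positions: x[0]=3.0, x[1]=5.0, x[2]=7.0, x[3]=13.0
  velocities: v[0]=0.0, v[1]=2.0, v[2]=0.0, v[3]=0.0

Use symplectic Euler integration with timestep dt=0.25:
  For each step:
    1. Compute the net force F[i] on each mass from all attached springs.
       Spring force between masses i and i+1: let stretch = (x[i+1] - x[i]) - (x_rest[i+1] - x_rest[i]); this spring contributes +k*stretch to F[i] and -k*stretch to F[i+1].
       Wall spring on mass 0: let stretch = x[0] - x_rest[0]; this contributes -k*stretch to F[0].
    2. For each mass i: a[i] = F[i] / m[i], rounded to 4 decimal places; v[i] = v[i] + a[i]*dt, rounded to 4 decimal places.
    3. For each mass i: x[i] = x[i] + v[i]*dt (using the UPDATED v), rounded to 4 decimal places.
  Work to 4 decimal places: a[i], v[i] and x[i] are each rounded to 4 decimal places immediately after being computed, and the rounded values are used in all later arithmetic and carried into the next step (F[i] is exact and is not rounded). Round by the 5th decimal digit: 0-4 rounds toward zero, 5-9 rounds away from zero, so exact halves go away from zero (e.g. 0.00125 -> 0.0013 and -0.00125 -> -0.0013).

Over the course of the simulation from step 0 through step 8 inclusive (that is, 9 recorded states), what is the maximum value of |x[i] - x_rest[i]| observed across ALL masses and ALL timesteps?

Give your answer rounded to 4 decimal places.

Answer: 2.1067

Derivation:
Step 0: x=[3.0000 5.0000 7.0000 13.0000] v=[0.0000 2.0000 0.0000 0.0000]
Step 1: x=[2.9375 5.5000 7.2500 12.8125] v=[-0.2500 2.0000 1.0000 -0.7500]
Step 2: x=[2.8516 5.9492 7.7383 12.4649] v=[-0.3438 1.7969 1.9531 -1.3906]
Step 3: x=[2.7810 6.3167 8.4102 12.0093] v=[-0.2823 1.4698 2.6875 -1.8223]
Step 4: x=[2.7576 6.5940 9.1762 11.5163] v=[-0.0936 1.1093 3.0639 -1.9721]
Step 5: x=[2.8016 6.7930 9.9271 11.0645] v=[0.1761 0.7958 3.0034 -1.8071]
Step 6: x=[2.9200 6.9384 10.5532 10.7291] v=[0.4736 0.5815 2.5042 -1.3415]
Step 7: x=[3.1071 7.0586 10.9643 10.5702] v=[0.7482 0.4806 1.6445 -0.6355]
Step 8: x=[3.3469 7.1759 11.1067 10.6235] v=[0.9593 0.4692 0.5696 0.2130]
Max displacement = 2.1067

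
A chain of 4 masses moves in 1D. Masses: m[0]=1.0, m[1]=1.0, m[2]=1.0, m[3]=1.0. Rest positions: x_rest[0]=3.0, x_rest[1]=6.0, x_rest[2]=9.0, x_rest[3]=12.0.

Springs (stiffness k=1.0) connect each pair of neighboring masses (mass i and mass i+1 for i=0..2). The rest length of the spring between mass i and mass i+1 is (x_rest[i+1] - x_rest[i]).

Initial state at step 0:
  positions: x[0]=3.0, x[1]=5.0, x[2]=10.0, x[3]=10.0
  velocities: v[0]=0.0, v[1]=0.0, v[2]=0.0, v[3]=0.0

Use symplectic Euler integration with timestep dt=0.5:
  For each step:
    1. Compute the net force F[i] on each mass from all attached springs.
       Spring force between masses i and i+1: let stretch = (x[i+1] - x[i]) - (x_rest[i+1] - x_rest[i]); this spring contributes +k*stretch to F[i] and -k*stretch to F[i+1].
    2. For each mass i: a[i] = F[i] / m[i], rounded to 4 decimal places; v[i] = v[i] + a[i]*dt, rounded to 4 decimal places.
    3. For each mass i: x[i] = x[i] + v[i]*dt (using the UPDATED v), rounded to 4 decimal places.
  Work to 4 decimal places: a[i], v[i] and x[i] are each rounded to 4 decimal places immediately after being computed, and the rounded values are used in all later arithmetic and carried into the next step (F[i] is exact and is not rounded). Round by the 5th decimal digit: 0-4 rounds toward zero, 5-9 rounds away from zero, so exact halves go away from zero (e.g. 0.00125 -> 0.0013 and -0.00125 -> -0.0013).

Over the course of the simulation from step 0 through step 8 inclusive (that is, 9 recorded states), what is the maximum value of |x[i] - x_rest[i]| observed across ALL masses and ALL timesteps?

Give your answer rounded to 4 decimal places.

Answer: 2.3125

Derivation:
Step 0: x=[3.0000 5.0000 10.0000 10.0000] v=[0.0000 0.0000 0.0000 0.0000]
Step 1: x=[2.7500 5.7500 8.7500 10.7500] v=[-0.5000 1.5000 -2.5000 1.5000]
Step 2: x=[2.5000 6.5000 7.2500 11.7500] v=[-0.5000 1.5000 -3.0000 2.0000]
Step 3: x=[2.5000 6.4375 6.6875 12.3750] v=[0.0000 -0.1250 -1.1250 1.2500]
Step 4: x=[2.7344 5.4531 7.4844 12.3281] v=[0.4688 -1.9688 1.5938 -0.0938]
Step 5: x=[2.8985 4.2969 8.9844 11.8203] v=[0.3282 -2.3125 3.0000 -1.0157]
Step 6: x=[2.6622 3.9629 10.0215 11.3535] v=[-0.4726 -0.6680 2.0742 -0.9337]
Step 7: x=[2.0011 4.8184 9.8770 11.3037] v=[-1.3223 1.7110 -0.2891 -0.0997]
Step 8: x=[1.2943 6.2343 8.8245 11.6472] v=[-1.4137 2.8317 -2.1051 0.6870]
Max displacement = 2.3125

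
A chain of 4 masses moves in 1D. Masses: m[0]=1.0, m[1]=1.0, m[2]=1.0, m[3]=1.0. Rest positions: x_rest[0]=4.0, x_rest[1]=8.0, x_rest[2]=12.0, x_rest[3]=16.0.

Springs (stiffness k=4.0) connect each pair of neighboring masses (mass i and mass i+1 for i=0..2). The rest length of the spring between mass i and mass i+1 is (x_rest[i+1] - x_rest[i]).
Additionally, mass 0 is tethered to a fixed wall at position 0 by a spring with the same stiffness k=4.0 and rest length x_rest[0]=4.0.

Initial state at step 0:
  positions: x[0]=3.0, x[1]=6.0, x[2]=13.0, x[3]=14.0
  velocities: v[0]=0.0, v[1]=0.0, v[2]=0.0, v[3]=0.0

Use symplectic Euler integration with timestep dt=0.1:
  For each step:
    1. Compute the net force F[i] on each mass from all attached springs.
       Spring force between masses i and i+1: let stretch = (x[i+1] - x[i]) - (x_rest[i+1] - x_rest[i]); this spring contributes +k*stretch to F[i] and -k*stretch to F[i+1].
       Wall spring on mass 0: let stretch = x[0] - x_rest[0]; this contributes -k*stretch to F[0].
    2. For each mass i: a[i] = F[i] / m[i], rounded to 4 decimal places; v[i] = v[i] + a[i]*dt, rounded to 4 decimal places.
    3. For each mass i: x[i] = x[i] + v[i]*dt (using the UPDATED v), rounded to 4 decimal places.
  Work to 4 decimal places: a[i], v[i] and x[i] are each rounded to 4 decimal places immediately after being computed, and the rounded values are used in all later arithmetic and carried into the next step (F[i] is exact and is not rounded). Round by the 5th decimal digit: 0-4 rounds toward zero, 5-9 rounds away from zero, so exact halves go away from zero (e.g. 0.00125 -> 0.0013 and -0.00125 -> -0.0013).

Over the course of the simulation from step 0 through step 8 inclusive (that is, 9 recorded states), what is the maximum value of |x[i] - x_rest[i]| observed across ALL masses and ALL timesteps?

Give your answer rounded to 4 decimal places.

Answer: 2.8238

Derivation:
Step 0: x=[3.0000 6.0000 13.0000 14.0000] v=[0.0000 0.0000 0.0000 0.0000]
Step 1: x=[3.0000 6.1600 12.7600 14.1200] v=[0.0000 1.6000 -2.4000 1.2000]
Step 2: x=[3.0064 6.4576 12.3104 14.3456] v=[0.0640 2.9760 -4.4960 2.2560]
Step 3: x=[3.0306 6.8513 11.7081 14.6498] v=[0.2419 3.9366 -6.0230 3.0419]
Step 4: x=[3.0864 7.2864 11.0292 14.9963] v=[0.5579 4.3510 -6.7890 3.4652]
Step 5: x=[3.1867 7.7032 10.3593 15.3441] v=[1.0033 4.1681 -6.6993 3.4784]
Step 6: x=[3.3402 8.0456 9.7825 15.6526] v=[1.5352 3.4239 -5.7678 3.0845]
Step 7: x=[3.5483 8.2693 9.3711 15.8863] v=[2.0813 2.2365 -4.1145 2.3365]
Step 8: x=[3.8033 8.3482 9.1762 16.0193] v=[2.5504 0.7888 -1.9491 1.3304]
Max displacement = 2.8238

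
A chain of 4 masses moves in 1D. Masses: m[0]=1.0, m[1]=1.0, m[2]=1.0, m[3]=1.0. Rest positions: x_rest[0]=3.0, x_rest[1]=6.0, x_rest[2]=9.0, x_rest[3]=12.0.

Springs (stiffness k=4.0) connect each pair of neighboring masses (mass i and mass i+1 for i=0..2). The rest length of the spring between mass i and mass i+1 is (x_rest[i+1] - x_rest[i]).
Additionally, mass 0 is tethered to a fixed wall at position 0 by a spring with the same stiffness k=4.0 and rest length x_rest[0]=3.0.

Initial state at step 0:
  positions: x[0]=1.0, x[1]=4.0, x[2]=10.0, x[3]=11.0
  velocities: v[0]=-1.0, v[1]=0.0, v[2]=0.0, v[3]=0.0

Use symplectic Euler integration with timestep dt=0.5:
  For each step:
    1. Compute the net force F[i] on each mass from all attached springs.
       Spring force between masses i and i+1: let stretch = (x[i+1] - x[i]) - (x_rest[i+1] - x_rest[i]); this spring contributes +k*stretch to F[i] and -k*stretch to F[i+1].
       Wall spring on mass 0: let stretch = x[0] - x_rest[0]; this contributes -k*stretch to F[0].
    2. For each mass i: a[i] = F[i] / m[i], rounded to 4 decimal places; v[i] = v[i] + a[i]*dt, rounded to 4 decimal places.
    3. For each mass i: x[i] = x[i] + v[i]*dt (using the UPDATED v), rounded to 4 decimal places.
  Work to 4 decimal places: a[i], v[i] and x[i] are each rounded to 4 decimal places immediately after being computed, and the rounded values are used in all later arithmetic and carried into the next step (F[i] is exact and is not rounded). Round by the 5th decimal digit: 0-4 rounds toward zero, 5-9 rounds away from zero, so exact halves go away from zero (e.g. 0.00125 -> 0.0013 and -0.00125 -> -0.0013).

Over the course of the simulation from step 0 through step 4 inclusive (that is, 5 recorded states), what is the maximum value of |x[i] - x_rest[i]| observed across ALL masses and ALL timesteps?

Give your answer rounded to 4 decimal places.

Answer: 4.0000

Derivation:
Step 0: x=[1.0000 4.0000 10.0000 11.0000] v=[-1.0000 0.0000 0.0000 0.0000]
Step 1: x=[2.5000 7.0000 5.0000 13.0000] v=[3.0000 6.0000 -10.0000 4.0000]
Step 2: x=[6.0000 3.5000 10.0000 10.0000] v=[7.0000 -7.0000 10.0000 -6.0000]
Step 3: x=[1.0000 9.0000 8.5000 10.0000] v=[-10.0000 11.0000 -3.0000 0.0000]
Step 4: x=[3.0000 6.0000 9.0000 11.5000] v=[4.0000 -6.0000 1.0000 3.0000]
Max displacement = 4.0000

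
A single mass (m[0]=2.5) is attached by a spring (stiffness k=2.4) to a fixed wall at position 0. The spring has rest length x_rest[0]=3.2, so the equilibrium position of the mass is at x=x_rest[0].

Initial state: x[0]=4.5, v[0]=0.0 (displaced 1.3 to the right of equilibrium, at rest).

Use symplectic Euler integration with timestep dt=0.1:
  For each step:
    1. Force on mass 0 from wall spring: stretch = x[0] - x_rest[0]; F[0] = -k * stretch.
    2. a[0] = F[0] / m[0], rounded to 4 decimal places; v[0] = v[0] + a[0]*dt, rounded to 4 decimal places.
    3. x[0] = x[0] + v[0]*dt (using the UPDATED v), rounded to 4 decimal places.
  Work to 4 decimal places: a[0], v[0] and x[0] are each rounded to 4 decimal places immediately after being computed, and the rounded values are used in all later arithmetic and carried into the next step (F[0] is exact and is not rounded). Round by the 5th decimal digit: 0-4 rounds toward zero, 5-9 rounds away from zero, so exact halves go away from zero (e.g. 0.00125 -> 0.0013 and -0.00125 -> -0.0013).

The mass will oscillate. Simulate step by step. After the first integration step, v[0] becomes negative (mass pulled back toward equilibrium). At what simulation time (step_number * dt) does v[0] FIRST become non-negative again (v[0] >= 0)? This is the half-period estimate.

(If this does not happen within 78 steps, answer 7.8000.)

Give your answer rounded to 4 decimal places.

Answer: 3.3000

Derivation:
Step 0: x=[4.5000] v=[0.0000]
Step 1: x=[4.4875] v=[-0.1248]
Step 2: x=[4.4627] v=[-0.2484]
Step 3: x=[4.4257] v=[-0.3696]
Step 4: x=[4.3770] v=[-0.4873]
Step 5: x=[4.3170] v=[-0.6003]
Step 6: x=[4.2463] v=[-0.7075]
Step 7: x=[4.1655] v=[-0.8079]
Step 8: x=[4.0754] v=[-0.9006]
Step 9: x=[3.9769] v=[-0.9846]
Step 10: x=[3.8710] v=[-1.0592]
Step 11: x=[3.7586] v=[-1.1236]
Step 12: x=[3.6409] v=[-1.1772]
Step 13: x=[3.5190] v=[-1.2195]
Step 14: x=[3.3940] v=[-1.2501]
Step 15: x=[3.2671] v=[-1.2687]
Step 16: x=[3.1396] v=[-1.2751]
Step 17: x=[3.0127] v=[-1.2693]
Step 18: x=[2.8876] v=[-1.2513]
Step 19: x=[2.7655] v=[-1.2213]
Step 20: x=[2.6475] v=[-1.1796]
Step 21: x=[2.5348] v=[-1.1266]
Step 22: x=[2.4285] v=[-1.0627]
Step 23: x=[2.3296] v=[-0.9886]
Step 24: x=[2.2391] v=[-0.9050]
Step 25: x=[2.1578] v=[-0.8128]
Step 26: x=[2.0865] v=[-0.7128]
Step 27: x=[2.0259] v=[-0.6059]
Step 28: x=[1.9766] v=[-0.4932]
Step 29: x=[1.9390] v=[-0.3758]
Step 30: x=[1.9135] v=[-0.2547]
Step 31: x=[1.9004] v=[-0.1312]
Step 32: x=[1.8998] v=[-0.0064]
Step 33: x=[1.9116] v=[0.1184]
First v>=0 after going negative at step 33, time=3.3000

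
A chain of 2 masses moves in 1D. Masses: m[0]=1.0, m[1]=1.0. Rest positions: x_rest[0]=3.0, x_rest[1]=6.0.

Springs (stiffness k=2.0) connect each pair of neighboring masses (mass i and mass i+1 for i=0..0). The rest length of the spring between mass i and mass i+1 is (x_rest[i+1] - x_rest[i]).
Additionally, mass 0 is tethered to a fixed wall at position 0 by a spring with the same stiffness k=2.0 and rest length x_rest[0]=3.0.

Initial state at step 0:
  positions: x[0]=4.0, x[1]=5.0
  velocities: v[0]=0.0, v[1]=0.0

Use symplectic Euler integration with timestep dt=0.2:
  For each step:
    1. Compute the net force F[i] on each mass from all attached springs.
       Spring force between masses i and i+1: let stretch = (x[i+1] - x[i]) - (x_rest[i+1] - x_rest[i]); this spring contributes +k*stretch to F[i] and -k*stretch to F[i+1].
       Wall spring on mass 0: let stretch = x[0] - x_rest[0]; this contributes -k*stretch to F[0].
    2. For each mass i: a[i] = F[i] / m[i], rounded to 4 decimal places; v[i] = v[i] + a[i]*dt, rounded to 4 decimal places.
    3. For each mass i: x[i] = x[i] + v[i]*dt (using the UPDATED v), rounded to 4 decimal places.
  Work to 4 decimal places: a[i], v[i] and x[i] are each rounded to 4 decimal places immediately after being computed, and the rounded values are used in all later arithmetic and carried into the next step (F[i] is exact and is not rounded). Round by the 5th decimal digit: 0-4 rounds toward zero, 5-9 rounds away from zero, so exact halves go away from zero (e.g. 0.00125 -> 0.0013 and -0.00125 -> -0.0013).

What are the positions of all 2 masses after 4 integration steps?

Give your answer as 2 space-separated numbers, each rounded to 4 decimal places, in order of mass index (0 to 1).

Step 0: x=[4.0000 5.0000] v=[0.0000 0.0000]
Step 1: x=[3.7600 5.1600] v=[-1.2000 0.8000]
Step 2: x=[3.3312 5.4480] v=[-2.1440 1.4400]
Step 3: x=[2.8052 5.8067] v=[-2.6298 1.7933]
Step 4: x=[2.2949 6.1652] v=[-2.5513 1.7927]

Answer: 2.2949 6.1652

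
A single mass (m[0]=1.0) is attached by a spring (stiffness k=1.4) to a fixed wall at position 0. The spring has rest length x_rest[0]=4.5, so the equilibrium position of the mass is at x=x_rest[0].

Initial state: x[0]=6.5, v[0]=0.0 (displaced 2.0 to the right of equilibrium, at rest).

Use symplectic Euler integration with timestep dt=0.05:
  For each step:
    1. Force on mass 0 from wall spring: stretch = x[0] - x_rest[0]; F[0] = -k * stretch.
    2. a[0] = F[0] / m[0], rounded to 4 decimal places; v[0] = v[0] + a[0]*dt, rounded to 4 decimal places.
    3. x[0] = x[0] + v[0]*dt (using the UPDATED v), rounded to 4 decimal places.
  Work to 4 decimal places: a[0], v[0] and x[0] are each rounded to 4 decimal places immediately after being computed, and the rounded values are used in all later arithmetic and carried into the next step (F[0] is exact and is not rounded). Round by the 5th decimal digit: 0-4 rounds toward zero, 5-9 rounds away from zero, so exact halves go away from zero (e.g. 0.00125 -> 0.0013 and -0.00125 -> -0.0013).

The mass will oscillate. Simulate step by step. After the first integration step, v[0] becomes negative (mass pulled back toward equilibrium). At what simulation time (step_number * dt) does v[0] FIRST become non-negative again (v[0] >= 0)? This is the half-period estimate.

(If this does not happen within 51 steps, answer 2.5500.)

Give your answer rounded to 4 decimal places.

Answer: 2.5500

Derivation:
Step 0: x=[6.5000] v=[0.0000]
Step 1: x=[6.4930] v=[-0.1400]
Step 2: x=[6.4790] v=[-0.2795]
Step 3: x=[6.4581] v=[-0.4180]
Step 4: x=[6.4303] v=[-0.5551]
Step 5: x=[6.3958] v=[-0.6902]
Step 6: x=[6.3547] v=[-0.8229]
Step 7: x=[6.3071] v=[-0.9527]
Step 8: x=[6.2531] v=[-1.0792]
Step 9: x=[6.1930] v=[-1.2019]
Step 10: x=[6.1270] v=[-1.3204]
Step 11: x=[6.0553] v=[-1.4343]
Step 12: x=[5.9781] v=[-1.5432]
Step 13: x=[5.8958] v=[-1.6467]
Step 14: x=[5.8086] v=[-1.7444]
Step 15: x=[5.7168] v=[-1.8360]
Step 16: x=[5.6207] v=[-1.9212]
Step 17: x=[5.5207] v=[-1.9997]
Step 18: x=[5.4171] v=[-2.0712]
Step 19: x=[5.3103] v=[-2.1354]
Step 20: x=[5.2007] v=[-2.1921]
Step 21: x=[5.0886] v=[-2.2412]
Step 22: x=[4.9745] v=[-2.2824]
Step 23: x=[4.8587] v=[-2.3156]
Step 24: x=[4.7417] v=[-2.3407]
Step 25: x=[4.6238] v=[-2.3576]
Step 26: x=[4.5055] v=[-2.3663]
Step 27: x=[4.3872] v=[-2.3667]
Step 28: x=[4.2693] v=[-2.3588]
Step 29: x=[4.1522] v=[-2.3427]
Step 30: x=[4.0363] v=[-2.3184]
Step 31: x=[3.9220] v=[-2.2859]
Step 32: x=[3.8097] v=[-2.2454]
Step 33: x=[3.6998] v=[-2.1971]
Step 34: x=[3.5927] v=[-2.1411]
Step 35: x=[3.4888] v=[-2.0776]
Step 36: x=[3.3885] v=[-2.0068]
Step 37: x=[3.2921] v=[-1.9290]
Step 38: x=[3.1999] v=[-1.8444]
Step 39: x=[3.1122] v=[-1.7534]
Step 40: x=[3.0294] v=[-1.6563]
Step 41: x=[2.9517] v=[-1.5534]
Step 42: x=[2.8795] v=[-1.4450]
Step 43: x=[2.8129] v=[-1.3316]
Step 44: x=[2.7522] v=[-1.2135]
Step 45: x=[2.6976] v=[-1.0912]
Step 46: x=[2.6494] v=[-0.9650]
Step 47: x=[2.6076] v=[-0.8355]
Step 48: x=[2.5725] v=[-0.7030]
Step 49: x=[2.5441] v=[-0.5681]
Step 50: x=[2.5225] v=[-0.4312]
Step 51: x=[2.5079] v=[-0.2928]
v[0] did not become non-negative within 51 steps; using fallback time=2.5500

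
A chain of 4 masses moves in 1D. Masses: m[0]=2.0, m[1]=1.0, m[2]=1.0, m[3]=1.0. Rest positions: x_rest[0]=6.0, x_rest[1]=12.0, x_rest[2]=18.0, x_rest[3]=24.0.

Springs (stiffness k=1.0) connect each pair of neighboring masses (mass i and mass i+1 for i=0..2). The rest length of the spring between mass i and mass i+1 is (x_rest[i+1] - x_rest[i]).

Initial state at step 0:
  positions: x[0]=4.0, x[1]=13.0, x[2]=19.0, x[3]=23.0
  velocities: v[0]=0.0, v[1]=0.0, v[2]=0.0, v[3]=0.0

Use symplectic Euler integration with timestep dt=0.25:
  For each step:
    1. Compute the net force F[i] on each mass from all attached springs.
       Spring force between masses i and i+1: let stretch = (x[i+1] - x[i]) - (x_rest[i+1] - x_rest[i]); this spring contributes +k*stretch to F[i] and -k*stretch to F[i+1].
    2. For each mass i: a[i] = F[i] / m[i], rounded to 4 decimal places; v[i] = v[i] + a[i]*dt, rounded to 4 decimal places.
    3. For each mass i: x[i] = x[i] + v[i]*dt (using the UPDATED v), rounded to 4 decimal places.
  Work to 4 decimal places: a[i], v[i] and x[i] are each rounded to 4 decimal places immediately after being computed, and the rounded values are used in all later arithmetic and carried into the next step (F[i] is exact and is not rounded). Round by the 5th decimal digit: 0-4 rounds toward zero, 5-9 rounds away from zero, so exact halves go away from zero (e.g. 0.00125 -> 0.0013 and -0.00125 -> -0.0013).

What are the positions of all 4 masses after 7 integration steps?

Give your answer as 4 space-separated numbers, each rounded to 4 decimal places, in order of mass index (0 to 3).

Step 0: x=[4.0000 13.0000 19.0000 23.0000] v=[0.0000 0.0000 0.0000 0.0000]
Step 1: x=[4.0938 12.8125 18.8750 23.1250] v=[0.3750 -0.7500 -0.5000 0.5000]
Step 2: x=[4.2725 12.4590 18.6367 23.3594] v=[0.7149 -1.4141 -0.9531 0.9375]
Step 3: x=[4.5196 11.9799 18.3075 23.6736] v=[0.9882 -1.9163 -1.3169 1.2568]
Step 4: x=[4.8123 11.4300 17.9182 24.0274] v=[1.1708 -2.1995 -1.5573 1.4153]
Step 5: x=[5.1243 10.8720 17.5052 24.3744] v=[1.2480 -2.2319 -1.6521 1.3880]
Step 6: x=[5.4284 10.3694 17.1069 24.6671] v=[1.2165 -2.0105 -1.5931 1.1707]
Step 7: x=[5.6994 9.9791 16.7601 24.8623] v=[1.0841 -1.5614 -1.3874 0.7807]

Answer: 5.6994 9.9791 16.7601 24.8623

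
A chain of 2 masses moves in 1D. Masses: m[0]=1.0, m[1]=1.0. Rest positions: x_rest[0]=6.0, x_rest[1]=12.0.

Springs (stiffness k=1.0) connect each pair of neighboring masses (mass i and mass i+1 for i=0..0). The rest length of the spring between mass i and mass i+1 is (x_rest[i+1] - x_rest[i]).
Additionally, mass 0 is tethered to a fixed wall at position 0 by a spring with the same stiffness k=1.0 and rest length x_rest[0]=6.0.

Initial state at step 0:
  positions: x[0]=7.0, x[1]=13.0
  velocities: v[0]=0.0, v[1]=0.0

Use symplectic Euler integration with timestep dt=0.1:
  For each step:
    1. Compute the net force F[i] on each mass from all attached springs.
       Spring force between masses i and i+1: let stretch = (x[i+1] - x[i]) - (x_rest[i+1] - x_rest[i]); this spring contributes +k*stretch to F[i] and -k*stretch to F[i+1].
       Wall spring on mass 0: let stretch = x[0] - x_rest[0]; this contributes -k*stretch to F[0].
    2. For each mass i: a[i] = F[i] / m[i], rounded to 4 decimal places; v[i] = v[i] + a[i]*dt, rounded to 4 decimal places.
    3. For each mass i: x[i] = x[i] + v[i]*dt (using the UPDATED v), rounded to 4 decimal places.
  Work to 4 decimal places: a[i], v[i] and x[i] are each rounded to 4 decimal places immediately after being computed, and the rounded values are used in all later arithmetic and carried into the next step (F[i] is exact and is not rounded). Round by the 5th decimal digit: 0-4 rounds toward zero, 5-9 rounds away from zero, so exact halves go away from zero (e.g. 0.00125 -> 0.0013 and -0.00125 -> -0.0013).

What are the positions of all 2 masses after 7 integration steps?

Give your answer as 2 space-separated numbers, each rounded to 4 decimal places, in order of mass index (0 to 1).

Step 0: x=[7.0000 13.0000] v=[0.0000 0.0000]
Step 1: x=[6.9900 13.0000] v=[-0.1000 0.0000]
Step 2: x=[6.9702 12.9999] v=[-0.1980 -0.0010]
Step 3: x=[6.9410 12.9995] v=[-0.2921 -0.0040]
Step 4: x=[6.9030 12.9985] v=[-0.3804 -0.0099]
Step 5: x=[6.8569 12.9966] v=[-0.4612 -0.0195]
Step 6: x=[6.8036 12.9933] v=[-0.5329 -0.0335]
Step 7: x=[6.7442 12.9881] v=[-0.5943 -0.0525]

Answer: 6.7442 12.9881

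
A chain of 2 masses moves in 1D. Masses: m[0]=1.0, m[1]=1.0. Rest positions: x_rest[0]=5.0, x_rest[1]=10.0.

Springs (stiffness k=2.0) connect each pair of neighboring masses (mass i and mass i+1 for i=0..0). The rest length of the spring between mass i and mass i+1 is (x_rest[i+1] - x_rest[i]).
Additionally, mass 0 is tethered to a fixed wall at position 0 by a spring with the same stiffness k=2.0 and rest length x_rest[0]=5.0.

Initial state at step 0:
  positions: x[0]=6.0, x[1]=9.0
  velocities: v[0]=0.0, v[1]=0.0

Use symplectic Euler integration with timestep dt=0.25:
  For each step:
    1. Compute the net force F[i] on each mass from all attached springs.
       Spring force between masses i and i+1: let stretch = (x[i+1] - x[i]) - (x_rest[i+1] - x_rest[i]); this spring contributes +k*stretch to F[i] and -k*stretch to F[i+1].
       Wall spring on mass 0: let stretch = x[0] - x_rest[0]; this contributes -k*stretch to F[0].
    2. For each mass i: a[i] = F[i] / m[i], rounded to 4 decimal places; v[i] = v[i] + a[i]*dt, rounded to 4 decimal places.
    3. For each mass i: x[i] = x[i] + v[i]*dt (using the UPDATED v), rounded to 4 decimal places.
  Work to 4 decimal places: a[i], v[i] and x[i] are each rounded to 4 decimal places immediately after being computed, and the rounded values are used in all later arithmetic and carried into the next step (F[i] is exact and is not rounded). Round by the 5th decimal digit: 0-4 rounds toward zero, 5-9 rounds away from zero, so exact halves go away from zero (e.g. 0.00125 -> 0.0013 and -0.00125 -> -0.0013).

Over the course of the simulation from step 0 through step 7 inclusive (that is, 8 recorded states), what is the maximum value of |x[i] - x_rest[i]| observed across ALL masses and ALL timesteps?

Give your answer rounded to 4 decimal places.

Step 0: x=[6.0000 9.0000] v=[0.0000 0.0000]
Step 1: x=[5.6250 9.2500] v=[-1.5000 1.0000]
Step 2: x=[5.0000 9.6719] v=[-2.5000 1.6875]
Step 3: x=[4.3340 10.1348] v=[-2.6641 1.8516]
Step 4: x=[3.8513 10.4976] v=[-1.9307 1.4512]
Step 5: x=[3.7180 10.6546] v=[-0.5332 0.6281]
Step 6: x=[3.9870 10.5696] v=[1.0761 -0.3402]
Step 7: x=[4.5805 10.2867] v=[2.3739 -1.1315]
Max displacement = 1.2820

Answer: 1.2820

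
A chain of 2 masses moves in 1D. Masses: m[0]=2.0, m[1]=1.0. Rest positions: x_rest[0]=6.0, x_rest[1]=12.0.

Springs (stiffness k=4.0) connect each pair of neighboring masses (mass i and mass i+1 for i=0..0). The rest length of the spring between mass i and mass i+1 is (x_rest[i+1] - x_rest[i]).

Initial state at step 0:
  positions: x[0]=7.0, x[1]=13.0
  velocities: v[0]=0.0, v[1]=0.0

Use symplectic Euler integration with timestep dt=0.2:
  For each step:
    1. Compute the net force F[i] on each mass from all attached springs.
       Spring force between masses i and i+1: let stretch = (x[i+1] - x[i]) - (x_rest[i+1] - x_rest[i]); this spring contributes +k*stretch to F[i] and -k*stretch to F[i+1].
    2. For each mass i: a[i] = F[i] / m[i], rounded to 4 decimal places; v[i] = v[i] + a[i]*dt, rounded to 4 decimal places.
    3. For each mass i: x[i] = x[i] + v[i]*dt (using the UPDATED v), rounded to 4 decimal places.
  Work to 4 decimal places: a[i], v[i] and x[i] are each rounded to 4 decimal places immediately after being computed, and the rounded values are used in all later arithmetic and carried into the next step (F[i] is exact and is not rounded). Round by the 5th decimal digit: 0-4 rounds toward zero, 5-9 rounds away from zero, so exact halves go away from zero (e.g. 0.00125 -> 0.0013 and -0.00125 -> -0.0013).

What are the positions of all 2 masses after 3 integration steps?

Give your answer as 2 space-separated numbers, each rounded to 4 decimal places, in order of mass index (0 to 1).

Answer: 7.0000 13.0000

Derivation:
Step 0: x=[7.0000 13.0000] v=[0.0000 0.0000]
Step 1: x=[7.0000 13.0000] v=[0.0000 0.0000]
Step 2: x=[7.0000 13.0000] v=[0.0000 0.0000]
Step 3: x=[7.0000 13.0000] v=[0.0000 0.0000]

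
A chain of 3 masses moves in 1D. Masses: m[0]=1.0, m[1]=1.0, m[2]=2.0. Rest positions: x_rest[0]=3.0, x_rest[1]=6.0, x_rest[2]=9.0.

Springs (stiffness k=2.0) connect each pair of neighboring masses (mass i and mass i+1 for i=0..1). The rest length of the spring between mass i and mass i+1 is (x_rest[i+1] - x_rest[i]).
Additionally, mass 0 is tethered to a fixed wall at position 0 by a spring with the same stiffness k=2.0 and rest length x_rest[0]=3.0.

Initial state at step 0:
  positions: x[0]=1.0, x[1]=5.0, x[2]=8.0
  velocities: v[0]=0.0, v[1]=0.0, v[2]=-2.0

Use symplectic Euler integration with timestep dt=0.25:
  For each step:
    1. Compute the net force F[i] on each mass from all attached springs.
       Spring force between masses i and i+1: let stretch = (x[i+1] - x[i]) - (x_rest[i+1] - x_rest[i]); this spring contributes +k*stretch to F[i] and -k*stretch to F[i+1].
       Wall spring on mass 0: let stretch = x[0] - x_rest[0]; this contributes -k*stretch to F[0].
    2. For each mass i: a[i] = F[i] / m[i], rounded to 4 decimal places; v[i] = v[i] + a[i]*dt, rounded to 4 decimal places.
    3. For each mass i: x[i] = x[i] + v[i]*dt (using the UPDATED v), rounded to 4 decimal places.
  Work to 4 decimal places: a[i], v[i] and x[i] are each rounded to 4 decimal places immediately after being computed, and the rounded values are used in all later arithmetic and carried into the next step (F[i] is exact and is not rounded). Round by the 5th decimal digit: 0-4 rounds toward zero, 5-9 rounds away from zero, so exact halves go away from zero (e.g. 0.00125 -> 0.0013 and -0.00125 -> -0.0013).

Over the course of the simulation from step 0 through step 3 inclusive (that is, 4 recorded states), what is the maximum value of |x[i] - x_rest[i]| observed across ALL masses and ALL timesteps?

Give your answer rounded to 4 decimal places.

Answer: 2.4146

Derivation:
Step 0: x=[1.0000 5.0000 8.0000] v=[0.0000 0.0000 -2.0000]
Step 1: x=[1.3750 4.8750 7.5000] v=[1.5000 -0.5000 -2.0000]
Step 2: x=[2.0156 4.6406 7.0234] v=[2.5625 -0.9375 -1.9063]
Step 3: x=[2.7324 4.3760 6.5854] v=[2.8672 -1.0586 -1.7520]
Max displacement = 2.4146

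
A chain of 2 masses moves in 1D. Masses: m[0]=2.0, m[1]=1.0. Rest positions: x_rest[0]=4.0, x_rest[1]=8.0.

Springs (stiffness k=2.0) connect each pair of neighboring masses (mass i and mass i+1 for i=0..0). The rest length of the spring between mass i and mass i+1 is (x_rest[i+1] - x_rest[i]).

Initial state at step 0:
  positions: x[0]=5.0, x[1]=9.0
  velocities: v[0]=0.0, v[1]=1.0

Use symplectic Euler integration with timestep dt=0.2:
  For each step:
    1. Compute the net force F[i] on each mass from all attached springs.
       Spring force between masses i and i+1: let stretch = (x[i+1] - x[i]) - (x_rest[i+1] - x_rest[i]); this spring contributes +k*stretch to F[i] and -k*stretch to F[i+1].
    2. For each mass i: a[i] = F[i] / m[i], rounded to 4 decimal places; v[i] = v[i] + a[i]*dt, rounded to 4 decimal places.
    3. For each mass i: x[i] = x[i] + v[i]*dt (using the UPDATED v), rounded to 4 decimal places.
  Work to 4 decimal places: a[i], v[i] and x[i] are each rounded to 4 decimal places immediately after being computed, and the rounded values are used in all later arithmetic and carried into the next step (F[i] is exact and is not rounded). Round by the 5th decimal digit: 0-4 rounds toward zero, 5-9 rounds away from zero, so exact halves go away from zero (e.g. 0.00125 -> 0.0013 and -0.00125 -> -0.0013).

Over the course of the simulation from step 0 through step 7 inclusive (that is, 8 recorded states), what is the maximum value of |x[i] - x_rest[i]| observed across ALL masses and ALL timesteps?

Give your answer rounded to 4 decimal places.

Step 0: x=[5.0000 9.0000] v=[0.0000 1.0000]
Step 1: x=[5.0000 9.2000] v=[0.0000 1.0000]
Step 2: x=[5.0080 9.3840] v=[0.0400 0.9200]
Step 3: x=[5.0310 9.5379] v=[0.1152 0.7696]
Step 4: x=[5.0743 9.6513] v=[0.2166 0.5668]
Step 5: x=[5.1407 9.7185] v=[0.3320 0.3360]
Step 6: x=[5.2302 9.7395] v=[0.4476 0.1049]
Step 7: x=[5.3401 9.7197] v=[0.5495 -0.0988]
Max displacement = 1.7395

Answer: 1.7395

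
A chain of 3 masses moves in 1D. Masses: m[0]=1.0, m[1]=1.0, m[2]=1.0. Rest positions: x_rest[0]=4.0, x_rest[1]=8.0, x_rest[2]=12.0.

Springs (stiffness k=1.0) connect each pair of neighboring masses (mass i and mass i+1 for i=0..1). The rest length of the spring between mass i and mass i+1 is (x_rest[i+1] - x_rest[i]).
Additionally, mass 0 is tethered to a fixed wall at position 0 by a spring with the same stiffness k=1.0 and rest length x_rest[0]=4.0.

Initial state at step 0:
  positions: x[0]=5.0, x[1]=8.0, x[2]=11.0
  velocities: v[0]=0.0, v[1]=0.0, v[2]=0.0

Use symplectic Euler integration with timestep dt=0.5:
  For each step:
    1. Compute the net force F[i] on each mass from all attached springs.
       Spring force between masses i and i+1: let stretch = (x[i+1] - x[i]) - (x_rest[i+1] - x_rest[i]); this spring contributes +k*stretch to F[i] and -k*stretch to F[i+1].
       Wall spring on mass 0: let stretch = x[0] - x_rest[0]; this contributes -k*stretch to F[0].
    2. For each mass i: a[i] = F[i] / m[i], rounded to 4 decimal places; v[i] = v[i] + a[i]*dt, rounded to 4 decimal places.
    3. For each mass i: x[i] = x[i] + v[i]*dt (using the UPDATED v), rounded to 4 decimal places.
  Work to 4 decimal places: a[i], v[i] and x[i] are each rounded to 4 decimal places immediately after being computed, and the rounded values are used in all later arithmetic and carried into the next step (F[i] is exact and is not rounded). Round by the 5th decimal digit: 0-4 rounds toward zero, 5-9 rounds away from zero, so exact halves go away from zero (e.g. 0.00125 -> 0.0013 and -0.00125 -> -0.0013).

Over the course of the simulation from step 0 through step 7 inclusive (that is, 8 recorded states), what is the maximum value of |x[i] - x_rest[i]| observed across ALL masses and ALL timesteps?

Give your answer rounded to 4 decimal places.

Answer: 1.1445

Derivation:
Step 0: x=[5.0000 8.0000 11.0000] v=[0.0000 0.0000 0.0000]
Step 1: x=[4.5000 8.0000 11.2500] v=[-1.0000 0.0000 0.5000]
Step 2: x=[3.7500 7.9375 11.6875] v=[-1.5000 -0.1250 0.8750]
Step 3: x=[3.1094 7.7656 12.1875] v=[-1.2813 -0.3438 1.0000]
Step 4: x=[2.8555 7.5351 12.5821] v=[-0.5079 -0.4610 0.7891]
Step 5: x=[3.0576 7.3965 12.7149] v=[0.4042 -0.2773 0.2656]
Step 6: x=[3.5801 7.5028 12.5181] v=[1.0449 0.2125 -0.3936]
Step 7: x=[4.1882 7.8822 12.0675] v=[1.2162 0.7588 -0.9013]
Max displacement = 1.1445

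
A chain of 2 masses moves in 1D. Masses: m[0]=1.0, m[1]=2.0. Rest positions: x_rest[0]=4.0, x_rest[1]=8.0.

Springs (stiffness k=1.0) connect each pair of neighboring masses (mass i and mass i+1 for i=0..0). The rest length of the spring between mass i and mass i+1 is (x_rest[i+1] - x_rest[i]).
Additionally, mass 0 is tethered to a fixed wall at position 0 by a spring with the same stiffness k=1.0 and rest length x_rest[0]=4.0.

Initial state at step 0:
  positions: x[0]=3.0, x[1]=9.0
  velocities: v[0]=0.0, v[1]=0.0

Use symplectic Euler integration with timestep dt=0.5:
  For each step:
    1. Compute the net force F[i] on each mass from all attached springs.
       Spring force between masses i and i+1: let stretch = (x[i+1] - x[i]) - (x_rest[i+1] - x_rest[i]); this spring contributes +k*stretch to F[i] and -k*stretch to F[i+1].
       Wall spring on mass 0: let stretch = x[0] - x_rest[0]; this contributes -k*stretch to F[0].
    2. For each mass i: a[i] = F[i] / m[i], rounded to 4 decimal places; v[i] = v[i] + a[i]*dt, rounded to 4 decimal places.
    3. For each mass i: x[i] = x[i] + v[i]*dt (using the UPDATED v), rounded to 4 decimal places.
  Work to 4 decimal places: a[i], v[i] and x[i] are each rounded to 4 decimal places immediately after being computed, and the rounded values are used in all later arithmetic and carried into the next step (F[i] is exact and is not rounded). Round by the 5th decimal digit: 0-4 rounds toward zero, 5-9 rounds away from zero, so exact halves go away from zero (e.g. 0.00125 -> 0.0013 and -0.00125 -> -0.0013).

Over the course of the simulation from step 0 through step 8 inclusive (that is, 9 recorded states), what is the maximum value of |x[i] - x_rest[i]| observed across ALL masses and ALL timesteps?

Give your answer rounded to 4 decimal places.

Answer: 1.5625

Derivation:
Step 0: x=[3.0000 9.0000] v=[0.0000 0.0000]
Step 1: x=[3.7500 8.7500] v=[1.5000 -0.5000]
Step 2: x=[4.8125 8.3750] v=[2.1250 -0.7500]
Step 3: x=[5.5625 8.0547] v=[1.5000 -0.6406]
Step 4: x=[5.5449 7.9229] v=[-0.0352 -0.2637]
Step 5: x=[4.7356 7.9938] v=[-1.6187 0.1418]
Step 6: x=[3.5569 8.1575] v=[-2.3574 0.3273]
Step 7: x=[2.6391 8.2461] v=[-1.8356 0.1772]
Step 8: x=[2.4633 8.1338] v=[-0.3517 -0.2246]
Max displacement = 1.5625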